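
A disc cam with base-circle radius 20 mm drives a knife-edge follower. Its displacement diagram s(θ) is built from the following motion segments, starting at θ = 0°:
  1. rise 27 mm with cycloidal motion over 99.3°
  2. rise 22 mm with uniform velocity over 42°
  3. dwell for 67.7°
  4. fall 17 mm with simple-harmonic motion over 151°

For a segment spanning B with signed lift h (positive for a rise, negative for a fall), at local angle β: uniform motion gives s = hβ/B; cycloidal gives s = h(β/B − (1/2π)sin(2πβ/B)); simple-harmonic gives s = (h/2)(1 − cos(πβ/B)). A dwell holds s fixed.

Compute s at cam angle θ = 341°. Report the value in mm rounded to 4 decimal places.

seg 1 [0°–99.3°] cycloidal, h=27: full span → s += 27 → s = 27.0000
seg 2 [99.3°–141.3°] uniform, h=22: full span → s += 22 → s = 49.0000
seg 3 [141.3°–209°] dwell: s stays 49.0000
seg 4 [209°–360°] simple-harmonic, h=-17: θ=341° here. β=132, B=151. -17/2·(1 − cos(π·0.8742)) = -16.3445 → s = 32.6555

32.6555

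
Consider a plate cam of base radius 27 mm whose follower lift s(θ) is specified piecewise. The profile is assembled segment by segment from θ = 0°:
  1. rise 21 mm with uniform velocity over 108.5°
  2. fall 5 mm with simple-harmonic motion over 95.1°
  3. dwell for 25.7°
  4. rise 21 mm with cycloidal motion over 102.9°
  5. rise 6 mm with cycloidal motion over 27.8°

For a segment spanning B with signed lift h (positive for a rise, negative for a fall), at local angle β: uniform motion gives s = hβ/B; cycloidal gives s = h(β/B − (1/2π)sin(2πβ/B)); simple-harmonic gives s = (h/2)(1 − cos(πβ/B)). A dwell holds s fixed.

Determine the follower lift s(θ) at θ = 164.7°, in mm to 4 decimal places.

seg 1 [0°–108.5°] uniform, h=21: full span → s += 21 → s = 21.0000
seg 2 [108.5°–203.6°] simple-harmonic, h=-5: θ=164.7° here. β=56.2, B=95.1. -5/2·(1 − cos(π·0.5910)) = -3.2047 → s = 17.7953

17.7953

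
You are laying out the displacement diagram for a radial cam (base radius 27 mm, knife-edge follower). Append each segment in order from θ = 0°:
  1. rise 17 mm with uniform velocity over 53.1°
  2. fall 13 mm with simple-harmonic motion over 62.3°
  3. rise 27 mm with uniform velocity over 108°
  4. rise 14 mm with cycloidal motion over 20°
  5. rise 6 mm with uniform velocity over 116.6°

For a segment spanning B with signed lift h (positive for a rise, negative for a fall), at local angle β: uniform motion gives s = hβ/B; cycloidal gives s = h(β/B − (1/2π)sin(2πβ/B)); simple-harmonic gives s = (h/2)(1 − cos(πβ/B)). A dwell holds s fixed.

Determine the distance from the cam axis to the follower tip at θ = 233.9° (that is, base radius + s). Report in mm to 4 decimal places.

seg 1 [0°–53.1°] uniform, h=17: full span → s += 17 → s = 17.0000
seg 2 [53.1°–115.4°] simple-harmonic, h=-13: full span → s += -13 → s = 4.0000
seg 3 [115.4°–223.4°] uniform, h=27: full span → s += 27 → s = 31.0000
seg 4 [223.4°–243.4°] cycloidal, h=14: θ=233.9° here. β=10.5, B=20. 14·(0.5250 − sin(2π·0.5250)/(2π)) = 7.6986 → s = 38.6986
radial distance = base radius + s = 27 + 38.6986 = 65.6986

65.6986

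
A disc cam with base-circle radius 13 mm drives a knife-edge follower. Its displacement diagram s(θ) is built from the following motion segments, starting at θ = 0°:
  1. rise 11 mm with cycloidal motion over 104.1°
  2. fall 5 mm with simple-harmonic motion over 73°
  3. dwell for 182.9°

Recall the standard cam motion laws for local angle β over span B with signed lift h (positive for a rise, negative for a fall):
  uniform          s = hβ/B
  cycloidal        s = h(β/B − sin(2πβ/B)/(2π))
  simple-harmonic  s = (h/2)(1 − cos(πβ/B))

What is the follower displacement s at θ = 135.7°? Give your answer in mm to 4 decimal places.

seg 1 [0°–104.1°] cycloidal, h=11: full span → s += 11 → s = 11.0000
seg 2 [104.1°–177.1°] simple-harmonic, h=-5: θ=135.7° here. β=31.6, B=73. -5/2·(1 − cos(π·0.4329)) = -1.9767 → s = 9.0233

9.0233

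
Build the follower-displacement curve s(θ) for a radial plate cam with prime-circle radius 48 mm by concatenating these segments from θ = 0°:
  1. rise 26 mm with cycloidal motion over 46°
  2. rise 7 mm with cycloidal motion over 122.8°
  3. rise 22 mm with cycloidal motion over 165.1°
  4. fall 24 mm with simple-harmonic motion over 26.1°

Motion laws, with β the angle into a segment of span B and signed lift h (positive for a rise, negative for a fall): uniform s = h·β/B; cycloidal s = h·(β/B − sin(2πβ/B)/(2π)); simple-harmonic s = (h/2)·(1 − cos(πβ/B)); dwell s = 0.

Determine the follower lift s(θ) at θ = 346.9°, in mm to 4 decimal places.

seg 1 [0°–46°] cycloidal, h=26: full span → s += 26 → s = 26.0000
seg 2 [46°–168.8°] cycloidal, h=7: full span → s += 7 → s = 33.0000
seg 3 [168.8°–333.9°] cycloidal, h=22: full span → s += 22 → s = 55.0000
seg 4 [333.9°–360°] simple-harmonic, h=-24: θ=346.9° here. β=13, B=26.1. -24/2·(1 − cos(π·0.4981)) = -11.9278 → s = 43.0722

43.0722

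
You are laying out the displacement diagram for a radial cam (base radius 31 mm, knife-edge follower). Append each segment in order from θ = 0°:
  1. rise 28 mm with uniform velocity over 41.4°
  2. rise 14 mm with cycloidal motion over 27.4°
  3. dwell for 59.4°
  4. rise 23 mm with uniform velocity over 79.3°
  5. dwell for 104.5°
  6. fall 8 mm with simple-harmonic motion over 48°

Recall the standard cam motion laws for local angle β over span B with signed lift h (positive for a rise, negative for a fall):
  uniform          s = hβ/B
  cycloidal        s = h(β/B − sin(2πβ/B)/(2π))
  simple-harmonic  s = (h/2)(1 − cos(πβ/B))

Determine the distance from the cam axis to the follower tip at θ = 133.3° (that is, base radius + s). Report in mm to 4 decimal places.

seg 1 [0°–41.4°] uniform, h=28: full span → s += 28 → s = 28.0000
seg 2 [41.4°–68.8°] cycloidal, h=14: full span → s += 14 → s = 42.0000
seg 3 [68.8°–128.2°] dwell: s stays 42.0000
seg 4 [128.2°–207.5°] uniform, h=23: θ=133.3° here. β=5.1, B=79.3. 23·5.1/79.3 = 1.4792 → s = 43.4792
radial distance = base radius + s = 31 + 43.4792 = 74.4792

74.4792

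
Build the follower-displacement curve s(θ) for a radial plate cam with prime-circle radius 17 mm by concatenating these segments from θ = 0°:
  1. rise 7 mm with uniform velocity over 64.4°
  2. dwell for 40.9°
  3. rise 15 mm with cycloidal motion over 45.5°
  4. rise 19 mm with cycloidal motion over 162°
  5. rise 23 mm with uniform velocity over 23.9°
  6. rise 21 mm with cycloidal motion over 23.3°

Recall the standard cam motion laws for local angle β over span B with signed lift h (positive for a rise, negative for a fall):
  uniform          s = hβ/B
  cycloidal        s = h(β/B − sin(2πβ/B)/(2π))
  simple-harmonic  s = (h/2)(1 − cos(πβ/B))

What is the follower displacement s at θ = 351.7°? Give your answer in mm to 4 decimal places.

seg 1 [0°–64.4°] uniform, h=7: full span → s += 7 → s = 7.0000
seg 2 [64.4°–105.3°] dwell: s stays 7.0000
seg 3 [105.3°–150.8°] cycloidal, h=15: full span → s += 15 → s = 22.0000
seg 4 [150.8°–312.8°] cycloidal, h=19: full span → s += 19 → s = 41.0000
seg 5 [312.8°–336.7°] uniform, h=23: full span → s += 23 → s = 64.0000
seg 6 [336.7°–360°] cycloidal, h=21: θ=351.7° here. β=15, B=23.3. 21·(0.6438 − sin(2π·0.6438)/(2π)) = 16.1444 → s = 80.1444

80.1444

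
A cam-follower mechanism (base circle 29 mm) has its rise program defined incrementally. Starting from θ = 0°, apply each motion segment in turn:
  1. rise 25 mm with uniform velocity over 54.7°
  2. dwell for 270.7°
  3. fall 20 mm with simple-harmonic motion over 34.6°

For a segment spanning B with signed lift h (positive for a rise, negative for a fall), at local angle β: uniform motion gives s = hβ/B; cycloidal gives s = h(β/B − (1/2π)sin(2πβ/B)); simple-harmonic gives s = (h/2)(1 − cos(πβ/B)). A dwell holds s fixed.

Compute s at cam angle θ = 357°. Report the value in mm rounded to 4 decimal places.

seg 1 [0°–54.7°] uniform, h=25: full span → s += 25 → s = 25.0000
seg 2 [54.7°–325.4°] dwell: s stays 25.0000
seg 3 [325.4°–360°] simple-harmonic, h=-20: θ=357° here. β=31.6, B=34.6. -20/2·(1 − cos(π·0.9133)) = -19.6313 → s = 5.3687

5.3687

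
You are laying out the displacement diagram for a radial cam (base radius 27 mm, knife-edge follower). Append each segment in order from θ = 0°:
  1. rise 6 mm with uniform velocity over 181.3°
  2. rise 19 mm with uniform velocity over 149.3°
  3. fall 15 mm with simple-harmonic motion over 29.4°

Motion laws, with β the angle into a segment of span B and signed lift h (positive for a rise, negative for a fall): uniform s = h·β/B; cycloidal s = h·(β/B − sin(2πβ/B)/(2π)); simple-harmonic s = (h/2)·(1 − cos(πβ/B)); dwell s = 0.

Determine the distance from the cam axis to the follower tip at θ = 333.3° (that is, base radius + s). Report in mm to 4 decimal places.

seg 1 [0°–181.3°] uniform, h=6: full span → s += 6 → s = 6.0000
seg 2 [181.3°–330.6°] uniform, h=19: full span → s += 19 → s = 25.0000
seg 3 [330.6°–360°] simple-harmonic, h=-15: θ=333.3° here. β=2.7, B=29.4. -15/2·(1 − cos(π·0.0918)) = -0.3100 → s = 24.6900
radial distance = base radius + s = 27 + 24.6900 = 51.6900

51.6900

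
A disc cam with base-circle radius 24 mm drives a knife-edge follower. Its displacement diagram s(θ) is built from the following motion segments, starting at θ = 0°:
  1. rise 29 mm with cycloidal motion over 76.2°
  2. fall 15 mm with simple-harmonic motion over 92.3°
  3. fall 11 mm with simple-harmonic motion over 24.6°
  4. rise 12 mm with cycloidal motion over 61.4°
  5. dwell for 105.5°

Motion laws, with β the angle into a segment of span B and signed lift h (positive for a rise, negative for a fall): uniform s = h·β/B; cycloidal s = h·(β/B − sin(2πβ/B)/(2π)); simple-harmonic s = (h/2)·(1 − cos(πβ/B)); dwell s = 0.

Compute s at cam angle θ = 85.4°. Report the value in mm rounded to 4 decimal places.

seg 1 [0°–76.2°] cycloidal, h=29: full span → s += 29 → s = 29.0000
seg 2 [76.2°–168.5°] simple-harmonic, h=-15: θ=85.4° here. β=9.2, B=92.3. -15/2·(1 − cos(π·0.0997)) = -0.3647 → s = 28.6353

28.6353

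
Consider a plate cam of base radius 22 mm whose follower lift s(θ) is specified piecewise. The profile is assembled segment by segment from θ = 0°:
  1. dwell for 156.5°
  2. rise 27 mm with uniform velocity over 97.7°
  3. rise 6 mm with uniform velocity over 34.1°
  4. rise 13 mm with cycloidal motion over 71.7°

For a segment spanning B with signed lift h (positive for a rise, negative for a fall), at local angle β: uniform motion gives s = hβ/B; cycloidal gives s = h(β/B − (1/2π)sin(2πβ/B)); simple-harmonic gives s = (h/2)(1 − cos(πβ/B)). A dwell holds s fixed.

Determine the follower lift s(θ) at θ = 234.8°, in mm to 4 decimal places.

seg 1 [0°–156.5°] dwell: s stays 0.0000
seg 2 [156.5°–254.2°] uniform, h=27: θ=234.8° here. β=78.3, B=97.7. 27·78.3/97.7 = 21.6387 → s = 21.6387

21.6387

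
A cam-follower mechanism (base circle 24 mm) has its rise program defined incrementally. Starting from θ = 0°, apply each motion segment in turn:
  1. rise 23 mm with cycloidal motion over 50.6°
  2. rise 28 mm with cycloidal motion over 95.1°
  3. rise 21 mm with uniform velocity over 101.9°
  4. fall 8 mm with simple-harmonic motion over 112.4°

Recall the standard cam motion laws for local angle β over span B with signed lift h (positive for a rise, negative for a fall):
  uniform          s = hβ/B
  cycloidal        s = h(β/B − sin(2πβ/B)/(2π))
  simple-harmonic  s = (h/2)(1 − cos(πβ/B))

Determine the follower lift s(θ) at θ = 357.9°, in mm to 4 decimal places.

seg 1 [0°–50.6°] cycloidal, h=23: full span → s += 23 → s = 23.0000
seg 2 [50.6°–145.7°] cycloidal, h=28: full span → s += 28 → s = 51.0000
seg 3 [145.7°–247.6°] uniform, h=21: full span → s += 21 → s = 72.0000
seg 4 [247.6°–360°] simple-harmonic, h=-8: θ=357.9° here. β=110.3, B=112.4. -8/2·(1 − cos(π·0.9813)) = -7.9931 → s = 64.0069

64.0069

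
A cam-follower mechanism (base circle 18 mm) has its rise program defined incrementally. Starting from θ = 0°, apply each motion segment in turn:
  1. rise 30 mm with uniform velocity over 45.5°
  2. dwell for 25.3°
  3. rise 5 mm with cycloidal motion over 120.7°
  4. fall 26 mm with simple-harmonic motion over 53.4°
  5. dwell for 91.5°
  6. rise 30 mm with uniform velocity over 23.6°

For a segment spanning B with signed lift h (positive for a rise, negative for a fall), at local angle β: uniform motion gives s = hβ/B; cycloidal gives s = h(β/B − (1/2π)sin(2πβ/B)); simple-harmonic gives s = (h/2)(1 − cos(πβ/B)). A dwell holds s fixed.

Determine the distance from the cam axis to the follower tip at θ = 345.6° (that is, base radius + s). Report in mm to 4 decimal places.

seg 1 [0°–45.5°] uniform, h=30: full span → s += 30 → s = 30.0000
seg 2 [45.5°–70.8°] dwell: s stays 30.0000
seg 3 [70.8°–191.5°] cycloidal, h=5: full span → s += 5 → s = 35.0000
seg 4 [191.5°–244.9°] simple-harmonic, h=-26: full span → s += -26 → s = 9.0000
seg 5 [244.9°–336.4°] dwell: s stays 9.0000
seg 6 [336.4°–360°] uniform, h=30: θ=345.6° here. β=9.2, B=23.6. 30·9.2/23.6 = 11.6949 → s = 20.6949
radial distance = base radius + s = 18 + 20.6949 = 38.6949

38.6949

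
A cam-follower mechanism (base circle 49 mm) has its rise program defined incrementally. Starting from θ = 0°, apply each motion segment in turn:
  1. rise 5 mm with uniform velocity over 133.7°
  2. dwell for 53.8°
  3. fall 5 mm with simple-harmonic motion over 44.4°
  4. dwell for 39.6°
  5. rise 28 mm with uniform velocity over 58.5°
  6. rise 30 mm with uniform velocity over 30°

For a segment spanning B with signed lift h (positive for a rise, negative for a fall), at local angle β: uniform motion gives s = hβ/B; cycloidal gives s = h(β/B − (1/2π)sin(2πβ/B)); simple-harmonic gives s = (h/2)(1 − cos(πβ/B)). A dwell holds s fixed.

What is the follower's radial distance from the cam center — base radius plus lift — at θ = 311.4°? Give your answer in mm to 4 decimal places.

seg 1 [0°–133.7°] uniform, h=5: full span → s += 5 → s = 5.0000
seg 2 [133.7°–187.5°] dwell: s stays 5.0000
seg 3 [187.5°–231.9°] simple-harmonic, h=-5: full span → s += -5 → s = 0.0000
seg 4 [231.9°–271.5°] dwell: s stays 0.0000
seg 5 [271.5°–330°] uniform, h=28: θ=311.4° here. β=39.9, B=58.5. 28·39.9/58.5 = 19.0974 → s = 19.0974
radial distance = base radius + s = 49 + 19.0974 = 68.0974

68.0974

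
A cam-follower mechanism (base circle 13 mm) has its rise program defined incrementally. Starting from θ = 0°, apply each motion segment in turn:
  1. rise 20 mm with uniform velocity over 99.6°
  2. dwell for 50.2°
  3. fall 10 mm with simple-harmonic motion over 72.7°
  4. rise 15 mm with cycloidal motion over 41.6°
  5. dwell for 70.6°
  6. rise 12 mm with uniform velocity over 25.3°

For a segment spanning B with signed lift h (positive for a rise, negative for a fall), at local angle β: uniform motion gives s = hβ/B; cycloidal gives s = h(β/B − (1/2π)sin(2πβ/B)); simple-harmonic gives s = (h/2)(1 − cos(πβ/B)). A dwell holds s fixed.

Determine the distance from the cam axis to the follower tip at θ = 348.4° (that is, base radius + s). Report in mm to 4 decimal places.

seg 1 [0°–99.6°] uniform, h=20: full span → s += 20 → s = 20.0000
seg 2 [99.6°–149.8°] dwell: s stays 20.0000
seg 3 [149.8°–222.5°] simple-harmonic, h=-10: full span → s += -10 → s = 10.0000
seg 4 [222.5°–264.1°] cycloidal, h=15: full span → s += 15 → s = 25.0000
seg 5 [264.1°–334.7°] dwell: s stays 25.0000
seg 6 [334.7°–360°] uniform, h=12: θ=348.4° here. β=13.7, B=25.3. 12·13.7/25.3 = 6.4980 → s = 31.4980
radial distance = base radius + s = 13 + 31.4980 = 44.4980

44.4980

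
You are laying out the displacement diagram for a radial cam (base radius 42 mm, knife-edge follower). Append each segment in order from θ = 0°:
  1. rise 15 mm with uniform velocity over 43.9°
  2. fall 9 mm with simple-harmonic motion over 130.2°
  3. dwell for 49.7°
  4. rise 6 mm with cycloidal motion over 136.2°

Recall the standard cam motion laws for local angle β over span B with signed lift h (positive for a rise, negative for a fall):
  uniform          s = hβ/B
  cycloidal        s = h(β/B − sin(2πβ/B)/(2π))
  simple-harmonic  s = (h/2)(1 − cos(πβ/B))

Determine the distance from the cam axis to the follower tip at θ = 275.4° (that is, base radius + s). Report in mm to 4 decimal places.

seg 1 [0°–43.9°] uniform, h=15: full span → s += 15 → s = 15.0000
seg 2 [43.9°–174.1°] simple-harmonic, h=-9: full span → s += -9 → s = 6.0000
seg 3 [174.1°–223.8°] dwell: s stays 6.0000
seg 4 [223.8°–360°] cycloidal, h=6: θ=275.4° here. β=51.6, B=136.2. 6·(0.3789 − sin(2π·0.3789)/(2π)) = 1.6144 → s = 7.6144
radial distance = base radius + s = 42 + 7.6144 = 49.6144

49.6144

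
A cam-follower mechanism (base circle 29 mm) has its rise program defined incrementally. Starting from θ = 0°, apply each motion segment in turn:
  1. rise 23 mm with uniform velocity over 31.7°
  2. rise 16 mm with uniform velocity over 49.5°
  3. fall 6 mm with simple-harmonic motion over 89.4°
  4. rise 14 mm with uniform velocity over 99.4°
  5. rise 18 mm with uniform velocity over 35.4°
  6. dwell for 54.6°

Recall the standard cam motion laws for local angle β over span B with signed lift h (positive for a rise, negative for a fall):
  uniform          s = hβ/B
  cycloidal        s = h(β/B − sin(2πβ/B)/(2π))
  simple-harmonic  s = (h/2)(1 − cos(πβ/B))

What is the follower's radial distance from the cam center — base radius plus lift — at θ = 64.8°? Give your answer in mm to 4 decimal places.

seg 1 [0°–31.7°] uniform, h=23: full span → s += 23 → s = 23.0000
seg 2 [31.7°–81.2°] uniform, h=16: θ=64.8° here. β=33.1, B=49.5. 16·33.1/49.5 = 10.6990 → s = 33.6990
radial distance = base radius + s = 29 + 33.6990 = 62.6990

62.6990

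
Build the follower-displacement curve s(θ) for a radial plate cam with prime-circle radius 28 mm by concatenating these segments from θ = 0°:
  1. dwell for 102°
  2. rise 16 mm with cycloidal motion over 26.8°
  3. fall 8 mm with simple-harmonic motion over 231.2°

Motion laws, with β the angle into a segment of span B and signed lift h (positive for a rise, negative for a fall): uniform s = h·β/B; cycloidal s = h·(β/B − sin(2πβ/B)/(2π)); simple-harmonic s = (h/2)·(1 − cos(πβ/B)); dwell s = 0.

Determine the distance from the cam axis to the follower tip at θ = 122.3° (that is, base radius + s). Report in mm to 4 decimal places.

seg 1 [0°–102°] dwell: s stays 0.0000
seg 2 [102°–128.8°] cycloidal, h=16: θ=122.3° here. β=20.3, B=26.8. 16·(0.7575 − sin(2π·0.7575)/(2π)) = 14.6631 → s = 14.6631
radial distance = base radius + s = 28 + 14.6631 = 42.6631

42.6631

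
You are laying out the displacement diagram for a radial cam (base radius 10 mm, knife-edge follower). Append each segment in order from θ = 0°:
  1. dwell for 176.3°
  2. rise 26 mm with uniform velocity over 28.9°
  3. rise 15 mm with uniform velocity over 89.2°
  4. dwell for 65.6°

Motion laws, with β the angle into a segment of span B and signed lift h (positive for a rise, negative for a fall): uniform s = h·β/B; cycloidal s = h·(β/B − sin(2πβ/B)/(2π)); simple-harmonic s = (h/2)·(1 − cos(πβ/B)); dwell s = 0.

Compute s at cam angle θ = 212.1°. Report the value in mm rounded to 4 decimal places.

seg 1 [0°–176.3°] dwell: s stays 0.0000
seg 2 [176.3°–205.2°] uniform, h=26: full span → s += 26 → s = 26.0000
seg 3 [205.2°–294.4°] uniform, h=15: θ=212.1° here. β=6.9, B=89.2. 15·6.9/89.2 = 1.1603 → s = 27.1603

27.1603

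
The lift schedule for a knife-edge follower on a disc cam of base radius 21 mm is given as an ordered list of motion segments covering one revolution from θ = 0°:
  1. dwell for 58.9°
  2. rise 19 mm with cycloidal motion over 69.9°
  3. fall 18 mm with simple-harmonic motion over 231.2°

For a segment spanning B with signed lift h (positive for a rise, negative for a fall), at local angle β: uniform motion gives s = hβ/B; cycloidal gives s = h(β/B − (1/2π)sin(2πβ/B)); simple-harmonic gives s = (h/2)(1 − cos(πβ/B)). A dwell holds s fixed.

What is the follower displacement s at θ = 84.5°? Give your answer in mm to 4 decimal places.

seg 1 [0°–58.9°] dwell: s stays 0.0000
seg 2 [58.9°–128.8°] cycloidal, h=19: θ=84.5° here. β=25.6, B=69.9. 19·(0.3662 − sin(2π·0.3662)/(2π)) = 4.7058 → s = 4.7058

4.7058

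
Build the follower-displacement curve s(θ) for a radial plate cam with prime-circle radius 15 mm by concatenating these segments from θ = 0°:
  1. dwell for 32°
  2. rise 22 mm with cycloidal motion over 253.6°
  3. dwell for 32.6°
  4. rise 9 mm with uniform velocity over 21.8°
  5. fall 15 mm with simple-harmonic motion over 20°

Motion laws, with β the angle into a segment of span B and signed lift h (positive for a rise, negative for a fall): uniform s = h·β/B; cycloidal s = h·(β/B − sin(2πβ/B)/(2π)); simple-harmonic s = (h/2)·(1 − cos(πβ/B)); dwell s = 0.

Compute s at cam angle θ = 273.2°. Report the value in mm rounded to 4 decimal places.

seg 1 [0°–32°] dwell: s stays 0.0000
seg 2 [32°–285.6°] cycloidal, h=22: θ=273.2° here. β=241.2, B=253.6. 22·(0.9511 − sin(2π·0.9511)/(2π)) = 21.9832 → s = 21.9832

21.9832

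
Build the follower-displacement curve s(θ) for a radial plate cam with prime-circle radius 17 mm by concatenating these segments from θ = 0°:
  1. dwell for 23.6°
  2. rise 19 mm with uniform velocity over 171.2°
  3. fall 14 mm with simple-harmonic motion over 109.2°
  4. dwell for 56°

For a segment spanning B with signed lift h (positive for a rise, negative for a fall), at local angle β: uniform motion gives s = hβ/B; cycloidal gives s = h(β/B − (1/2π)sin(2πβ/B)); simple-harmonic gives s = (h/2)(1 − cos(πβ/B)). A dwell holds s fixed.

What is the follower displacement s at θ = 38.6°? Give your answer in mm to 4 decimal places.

seg 1 [0°–23.6°] dwell: s stays 0.0000
seg 2 [23.6°–194.8°] uniform, h=19: θ=38.6° here. β=15, B=171.2. 19·15/171.2 = 1.6647 → s = 1.6647

1.6647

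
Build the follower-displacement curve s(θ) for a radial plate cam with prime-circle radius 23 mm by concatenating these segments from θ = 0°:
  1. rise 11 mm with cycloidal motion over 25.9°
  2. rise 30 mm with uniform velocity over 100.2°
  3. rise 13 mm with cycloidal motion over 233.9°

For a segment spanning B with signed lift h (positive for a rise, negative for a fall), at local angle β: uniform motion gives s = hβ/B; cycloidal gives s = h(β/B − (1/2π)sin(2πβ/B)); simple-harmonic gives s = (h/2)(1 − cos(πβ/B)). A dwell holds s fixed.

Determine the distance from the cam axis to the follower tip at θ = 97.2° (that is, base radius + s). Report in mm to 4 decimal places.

seg 1 [0°–25.9°] cycloidal, h=11: full span → s += 11 → s = 11.0000
seg 2 [25.9°–126.1°] uniform, h=30: θ=97.2° here. β=71.3, B=100.2. 30·71.3/100.2 = 21.3473 → s = 32.3473
radial distance = base radius + s = 23 + 32.3473 = 55.3473

55.3473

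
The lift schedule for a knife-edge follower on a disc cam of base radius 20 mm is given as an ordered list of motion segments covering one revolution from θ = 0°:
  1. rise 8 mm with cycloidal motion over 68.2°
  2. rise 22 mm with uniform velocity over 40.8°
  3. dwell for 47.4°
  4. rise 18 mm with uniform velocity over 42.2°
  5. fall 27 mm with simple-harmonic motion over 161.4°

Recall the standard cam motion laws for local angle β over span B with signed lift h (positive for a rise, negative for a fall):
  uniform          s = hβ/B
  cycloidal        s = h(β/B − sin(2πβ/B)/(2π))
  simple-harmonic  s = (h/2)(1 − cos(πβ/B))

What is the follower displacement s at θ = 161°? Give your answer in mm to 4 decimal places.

seg 1 [0°–68.2°] cycloidal, h=8: full span → s += 8 → s = 8.0000
seg 2 [68.2°–109°] uniform, h=22: full span → s += 22 → s = 30.0000
seg 3 [109°–156.4°] dwell: s stays 30.0000
seg 4 [156.4°–198.6°] uniform, h=18: θ=161° here. β=4.6, B=42.2. 18·4.6/42.2 = 1.9621 → s = 31.9621

31.9621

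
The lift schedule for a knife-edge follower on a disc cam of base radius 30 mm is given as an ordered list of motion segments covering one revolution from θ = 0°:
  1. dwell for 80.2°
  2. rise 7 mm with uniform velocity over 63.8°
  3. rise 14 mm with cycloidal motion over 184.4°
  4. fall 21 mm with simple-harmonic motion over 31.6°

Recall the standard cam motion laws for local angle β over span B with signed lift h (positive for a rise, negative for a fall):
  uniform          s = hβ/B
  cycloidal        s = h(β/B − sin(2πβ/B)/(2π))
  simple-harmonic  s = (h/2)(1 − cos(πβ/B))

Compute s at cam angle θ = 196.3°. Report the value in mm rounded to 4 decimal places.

seg 1 [0°–80.2°] dwell: s stays 0.0000
seg 2 [80.2°–144°] uniform, h=7: full span → s += 7 → s = 7.0000
seg 3 [144°–328.4°] cycloidal, h=14: θ=196.3° here. β=52.3, B=184.4. 14·(0.2836 − sin(2π·0.2836)/(2π)) = 1.7921 → s = 8.7921

8.7921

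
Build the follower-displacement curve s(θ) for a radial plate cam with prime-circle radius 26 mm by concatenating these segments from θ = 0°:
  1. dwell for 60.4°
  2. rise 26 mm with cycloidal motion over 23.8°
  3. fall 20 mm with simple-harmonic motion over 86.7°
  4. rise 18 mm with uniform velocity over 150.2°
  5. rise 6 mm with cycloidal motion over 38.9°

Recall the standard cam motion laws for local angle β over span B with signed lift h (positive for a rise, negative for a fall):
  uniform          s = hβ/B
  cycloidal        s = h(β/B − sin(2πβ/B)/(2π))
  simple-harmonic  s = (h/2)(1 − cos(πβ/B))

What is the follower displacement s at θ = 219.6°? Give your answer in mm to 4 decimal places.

seg 1 [0°–60.4°] dwell: s stays 0.0000
seg 2 [60.4°–84.2°] cycloidal, h=26: full span → s += 26 → s = 26.0000
seg 3 [84.2°–170.9°] simple-harmonic, h=-20: full span → s += -20 → s = 6.0000
seg 4 [170.9°–321.1°] uniform, h=18: θ=219.6° here. β=48.7, B=150.2. 18·48.7/150.2 = 5.8362 → s = 11.8362

11.8362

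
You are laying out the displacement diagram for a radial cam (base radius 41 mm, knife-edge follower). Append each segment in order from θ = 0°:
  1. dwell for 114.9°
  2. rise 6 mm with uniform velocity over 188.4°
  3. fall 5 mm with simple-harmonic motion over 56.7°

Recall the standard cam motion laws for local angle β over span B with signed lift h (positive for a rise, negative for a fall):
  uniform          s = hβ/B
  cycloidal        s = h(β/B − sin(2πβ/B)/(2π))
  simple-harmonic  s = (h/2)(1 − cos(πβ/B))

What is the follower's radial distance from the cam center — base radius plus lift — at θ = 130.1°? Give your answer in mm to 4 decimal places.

seg 1 [0°–114.9°] dwell: s stays 0.0000
seg 2 [114.9°–303.3°] uniform, h=6: θ=130.1° here. β=15.2, B=188.4. 6·15.2/188.4 = 0.4841 → s = 0.4841
radial distance = base radius + s = 41 + 0.4841 = 41.4841

41.4841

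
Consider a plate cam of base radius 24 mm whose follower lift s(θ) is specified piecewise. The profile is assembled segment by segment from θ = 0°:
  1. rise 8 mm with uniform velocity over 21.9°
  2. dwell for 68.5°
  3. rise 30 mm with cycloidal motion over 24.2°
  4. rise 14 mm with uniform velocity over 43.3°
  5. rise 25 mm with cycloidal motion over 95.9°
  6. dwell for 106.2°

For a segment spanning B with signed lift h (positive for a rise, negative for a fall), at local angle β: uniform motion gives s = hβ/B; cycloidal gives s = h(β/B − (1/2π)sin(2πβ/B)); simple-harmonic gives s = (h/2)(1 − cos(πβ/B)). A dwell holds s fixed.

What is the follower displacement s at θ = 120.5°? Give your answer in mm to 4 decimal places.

seg 1 [0°–21.9°] uniform, h=8: full span → s += 8 → s = 8.0000
seg 2 [21.9°–90.4°] dwell: s stays 8.0000
seg 3 [90.4°–114.6°] cycloidal, h=30: full span → s += 30 → s = 38.0000
seg 4 [114.6°–157.9°] uniform, h=14: θ=120.5° here. β=5.9, B=43.3. 14·5.9/43.3 = 1.9076 → s = 39.9076

39.9076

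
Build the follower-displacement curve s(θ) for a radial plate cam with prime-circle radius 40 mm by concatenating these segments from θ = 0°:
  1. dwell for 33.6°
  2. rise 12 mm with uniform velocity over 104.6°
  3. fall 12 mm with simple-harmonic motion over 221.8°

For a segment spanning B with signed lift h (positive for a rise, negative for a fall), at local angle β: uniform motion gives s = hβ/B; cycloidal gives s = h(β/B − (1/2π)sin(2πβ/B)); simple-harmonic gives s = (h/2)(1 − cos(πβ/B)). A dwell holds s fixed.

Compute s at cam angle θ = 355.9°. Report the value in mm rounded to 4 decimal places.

seg 1 [0°–33.6°] dwell: s stays 0.0000
seg 2 [33.6°–138.2°] uniform, h=12: full span → s += 12 → s = 12.0000
seg 3 [138.2°–360°] simple-harmonic, h=-12: θ=355.9° here. β=217.7, B=221.8. -12/2·(1 − cos(π·0.9815)) = -11.9899 → s = 0.0101

0.0101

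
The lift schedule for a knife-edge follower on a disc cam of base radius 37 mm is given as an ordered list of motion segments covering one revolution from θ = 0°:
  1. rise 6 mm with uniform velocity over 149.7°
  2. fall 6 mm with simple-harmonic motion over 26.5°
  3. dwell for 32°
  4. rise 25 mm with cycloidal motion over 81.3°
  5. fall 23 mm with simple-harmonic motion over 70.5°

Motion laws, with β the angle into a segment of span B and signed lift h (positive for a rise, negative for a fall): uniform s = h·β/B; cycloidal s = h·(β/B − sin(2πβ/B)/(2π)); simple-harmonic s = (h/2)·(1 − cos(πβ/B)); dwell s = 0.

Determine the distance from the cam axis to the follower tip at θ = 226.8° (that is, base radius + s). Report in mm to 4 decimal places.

seg 1 [0°–149.7°] uniform, h=6: full span → s += 6 → s = 6.0000
seg 2 [149.7°–176.2°] simple-harmonic, h=-6: full span → s += -6 → s = 0.0000
seg 3 [176.2°–208.2°] dwell: s stays 0.0000
seg 4 [208.2°–289.5°] cycloidal, h=25: θ=226.8° here. β=18.6, B=81.3. 25·(0.2288 − sin(2π·0.2288)/(2π)) = 1.7760 → s = 1.7760
radial distance = base radius + s = 37 + 1.7760 = 38.7760

38.7760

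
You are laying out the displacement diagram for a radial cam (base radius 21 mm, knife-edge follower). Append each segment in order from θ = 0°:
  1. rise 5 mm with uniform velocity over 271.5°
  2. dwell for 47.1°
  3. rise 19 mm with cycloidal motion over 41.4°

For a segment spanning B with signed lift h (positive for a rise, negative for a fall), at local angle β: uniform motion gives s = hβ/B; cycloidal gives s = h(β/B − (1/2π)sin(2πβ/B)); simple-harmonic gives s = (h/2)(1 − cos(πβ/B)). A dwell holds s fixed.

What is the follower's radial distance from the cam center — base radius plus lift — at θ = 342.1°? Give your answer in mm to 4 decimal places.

seg 1 [0°–271.5°] uniform, h=5: full span → s += 5 → s = 5.0000
seg 2 [271.5°–318.6°] dwell: s stays 5.0000
seg 3 [318.6°–360°] cycloidal, h=19: θ=342.1° here. β=23.5, B=41.4. 19·(0.5676 − sin(2π·0.5676)/(2π)) = 12.0317 → s = 17.0317
radial distance = base radius + s = 21 + 17.0317 = 38.0317

38.0317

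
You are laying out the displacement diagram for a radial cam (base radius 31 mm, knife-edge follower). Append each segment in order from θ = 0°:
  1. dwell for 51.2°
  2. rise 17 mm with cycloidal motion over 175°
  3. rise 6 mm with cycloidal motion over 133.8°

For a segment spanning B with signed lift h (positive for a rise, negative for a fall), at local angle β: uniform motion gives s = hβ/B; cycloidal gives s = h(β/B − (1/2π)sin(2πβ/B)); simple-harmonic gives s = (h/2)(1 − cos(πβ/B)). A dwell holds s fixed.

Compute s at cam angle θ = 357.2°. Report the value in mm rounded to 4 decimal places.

seg 1 [0°–51.2°] dwell: s stays 0.0000
seg 2 [51.2°–226.2°] cycloidal, h=17: full span → s += 17 → s = 17.0000
seg 3 [226.2°–360°] cycloidal, h=6: θ=357.2° here. β=131, B=133.8. 6·(0.9791 − sin(2π·0.9791)/(2π)) = 5.9996 → s = 22.9996

22.9996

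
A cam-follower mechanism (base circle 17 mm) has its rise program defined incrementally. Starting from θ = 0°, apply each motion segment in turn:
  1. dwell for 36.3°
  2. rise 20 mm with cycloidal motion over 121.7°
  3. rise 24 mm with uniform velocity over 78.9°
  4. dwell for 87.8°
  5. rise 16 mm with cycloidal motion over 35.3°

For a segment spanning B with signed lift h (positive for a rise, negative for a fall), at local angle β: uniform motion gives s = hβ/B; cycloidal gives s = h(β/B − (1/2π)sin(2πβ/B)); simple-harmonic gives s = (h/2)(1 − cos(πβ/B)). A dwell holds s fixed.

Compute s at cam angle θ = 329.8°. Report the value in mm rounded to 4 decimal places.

seg 1 [0°–36.3°] dwell: s stays 0.0000
seg 2 [36.3°–158°] cycloidal, h=20: full span → s += 20 → s = 20.0000
seg 3 [158°–236.9°] uniform, h=24: full span → s += 24 → s = 44.0000
seg 4 [236.9°–324.7°] dwell: s stays 44.0000
seg 5 [324.7°–360°] cycloidal, h=16: θ=329.8° here. β=5.1, B=35.3. 16·(0.1445 − sin(2π·0.1445)/(2π)) = 0.3047 → s = 44.3047

44.3047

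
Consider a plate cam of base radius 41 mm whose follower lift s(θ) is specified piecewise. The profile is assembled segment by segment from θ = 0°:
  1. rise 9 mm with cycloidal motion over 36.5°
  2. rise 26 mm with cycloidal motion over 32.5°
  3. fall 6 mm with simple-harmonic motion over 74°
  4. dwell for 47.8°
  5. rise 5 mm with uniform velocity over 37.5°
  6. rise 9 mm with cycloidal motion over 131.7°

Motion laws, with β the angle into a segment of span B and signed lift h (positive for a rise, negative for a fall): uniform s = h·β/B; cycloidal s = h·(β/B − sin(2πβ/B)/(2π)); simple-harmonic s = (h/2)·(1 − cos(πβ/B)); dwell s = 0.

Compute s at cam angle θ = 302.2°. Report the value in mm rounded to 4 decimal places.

seg 1 [0°–36.5°] cycloidal, h=9: full span → s += 9 → s = 9.0000
seg 2 [36.5°–69°] cycloidal, h=26: full span → s += 26 → s = 35.0000
seg 3 [69°–143°] simple-harmonic, h=-6: full span → s += -6 → s = 29.0000
seg 4 [143°–190.8°] dwell: s stays 29.0000
seg 5 [190.8°–228.3°] uniform, h=5: full span → s += 5 → s = 34.0000
seg 6 [228.3°–360°] cycloidal, h=9: θ=302.2° here. β=73.9, B=131.7. 9·(0.5611 − sin(2π·0.5611)/(2π)) = 5.5868 → s = 39.5868

39.5868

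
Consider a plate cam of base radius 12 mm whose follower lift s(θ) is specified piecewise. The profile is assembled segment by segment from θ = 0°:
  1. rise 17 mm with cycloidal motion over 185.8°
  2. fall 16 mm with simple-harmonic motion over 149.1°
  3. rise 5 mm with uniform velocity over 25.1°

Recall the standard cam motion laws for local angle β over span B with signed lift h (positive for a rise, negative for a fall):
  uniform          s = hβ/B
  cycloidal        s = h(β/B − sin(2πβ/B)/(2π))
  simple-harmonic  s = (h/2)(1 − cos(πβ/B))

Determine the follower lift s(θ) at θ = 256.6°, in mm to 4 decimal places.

seg 1 [0°–185.8°] cycloidal, h=17: full span → s += 17 → s = 17.0000
seg 2 [185.8°–334.9°] simple-harmonic, h=-16: θ=256.6° here. β=70.8, B=149.1. -16/2·(1 − cos(π·0.4748)) = -7.3685 → s = 9.6315

9.6315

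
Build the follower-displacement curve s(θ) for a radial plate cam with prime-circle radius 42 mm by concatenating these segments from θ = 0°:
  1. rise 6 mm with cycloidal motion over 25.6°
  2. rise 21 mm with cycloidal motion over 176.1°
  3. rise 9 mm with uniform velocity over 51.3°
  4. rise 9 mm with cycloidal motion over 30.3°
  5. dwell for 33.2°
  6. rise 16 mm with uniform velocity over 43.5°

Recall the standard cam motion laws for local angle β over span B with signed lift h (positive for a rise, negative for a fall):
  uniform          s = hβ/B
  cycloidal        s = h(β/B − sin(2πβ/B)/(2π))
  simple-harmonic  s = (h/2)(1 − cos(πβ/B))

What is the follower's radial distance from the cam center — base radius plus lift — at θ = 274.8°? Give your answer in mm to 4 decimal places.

seg 1 [0°–25.6°] cycloidal, h=6: full span → s += 6 → s = 6.0000
seg 2 [25.6°–201.7°] cycloidal, h=21: full span → s += 21 → s = 27.0000
seg 3 [201.7°–253°] uniform, h=9: full span → s += 9 → s = 36.0000
seg 4 [253°–283.3°] cycloidal, h=9: θ=274.8° here. β=21.8, B=30.3. 9·(0.7195 − sin(2π·0.7195)/(2π)) = 7.8814 → s = 43.8814
radial distance = base radius + s = 42 + 43.8814 = 85.8814

85.8814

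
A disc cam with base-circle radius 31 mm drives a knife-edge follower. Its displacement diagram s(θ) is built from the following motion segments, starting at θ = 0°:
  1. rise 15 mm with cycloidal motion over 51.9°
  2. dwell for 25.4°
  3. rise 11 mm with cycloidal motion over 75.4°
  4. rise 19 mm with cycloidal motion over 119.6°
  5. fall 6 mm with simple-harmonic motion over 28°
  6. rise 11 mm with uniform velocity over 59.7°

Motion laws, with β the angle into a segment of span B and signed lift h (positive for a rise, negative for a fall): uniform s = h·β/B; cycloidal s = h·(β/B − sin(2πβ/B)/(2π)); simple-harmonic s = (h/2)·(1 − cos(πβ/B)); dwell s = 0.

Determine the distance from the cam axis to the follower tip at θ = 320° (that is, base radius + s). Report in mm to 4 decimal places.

seg 1 [0°–51.9°] cycloidal, h=15: full span → s += 15 → s = 15.0000
seg 2 [51.9°–77.3°] dwell: s stays 15.0000
seg 3 [77.3°–152.7°] cycloidal, h=11: full span → s += 11 → s = 26.0000
seg 4 [152.7°–272.3°] cycloidal, h=19: full span → s += 19 → s = 45.0000
seg 5 [272.3°–300.3°] simple-harmonic, h=-6: full span → s += -6 → s = 39.0000
seg 6 [300.3°–360°] uniform, h=11: θ=320° here. β=19.7, B=59.7. 11·19.7/59.7 = 3.6298 → s = 42.6298
radial distance = base radius + s = 31 + 42.6298 = 73.6298

73.6298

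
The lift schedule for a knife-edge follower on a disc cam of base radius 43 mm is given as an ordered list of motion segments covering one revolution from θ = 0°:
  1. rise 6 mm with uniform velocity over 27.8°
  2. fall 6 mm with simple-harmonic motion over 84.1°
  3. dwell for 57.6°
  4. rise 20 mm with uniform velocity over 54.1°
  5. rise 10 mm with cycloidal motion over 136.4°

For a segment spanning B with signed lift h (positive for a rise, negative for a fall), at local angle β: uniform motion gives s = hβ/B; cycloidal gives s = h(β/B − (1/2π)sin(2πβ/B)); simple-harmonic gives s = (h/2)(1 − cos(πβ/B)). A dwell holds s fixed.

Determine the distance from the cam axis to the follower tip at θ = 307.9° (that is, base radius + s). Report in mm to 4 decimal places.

seg 1 [0°–27.8°] uniform, h=6: full span → s += 6 → s = 6.0000
seg 2 [27.8°–111.9°] simple-harmonic, h=-6: full span → s += -6 → s = 0.0000
seg 3 [111.9°–169.5°] dwell: s stays 0.0000
seg 4 [169.5°–223.6°] uniform, h=20: full span → s += 20 → s = 20.0000
seg 5 [223.6°–360°] cycloidal, h=10: θ=307.9° here. β=84.3, B=136.4. 10·(0.6180 − sin(2π·0.6180)/(2π)) = 7.2554 → s = 27.2554
radial distance = base radius + s = 43 + 27.2554 = 70.2554

70.2554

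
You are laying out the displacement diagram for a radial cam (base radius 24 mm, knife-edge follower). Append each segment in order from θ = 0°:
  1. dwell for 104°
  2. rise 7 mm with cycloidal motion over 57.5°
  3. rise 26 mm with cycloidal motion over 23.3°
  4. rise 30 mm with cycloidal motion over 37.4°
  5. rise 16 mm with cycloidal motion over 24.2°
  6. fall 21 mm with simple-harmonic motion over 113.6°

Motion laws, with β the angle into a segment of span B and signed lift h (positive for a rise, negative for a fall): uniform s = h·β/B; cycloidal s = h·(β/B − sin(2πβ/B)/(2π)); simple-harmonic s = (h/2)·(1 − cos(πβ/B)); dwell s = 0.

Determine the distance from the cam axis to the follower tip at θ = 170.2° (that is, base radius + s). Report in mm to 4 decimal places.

seg 1 [0°–104°] dwell: s stays 0.0000
seg 2 [104°–161.5°] cycloidal, h=7: full span → s += 7 → s = 7.0000
seg 3 [161.5°–184.8°] cycloidal, h=26: θ=170.2° here. β=8.7, B=23.3. 26·(0.3734 − sin(2π·0.3734)/(2π)) = 6.7527 → s = 13.7527
radial distance = base radius + s = 24 + 13.7527 = 37.7527

37.7527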